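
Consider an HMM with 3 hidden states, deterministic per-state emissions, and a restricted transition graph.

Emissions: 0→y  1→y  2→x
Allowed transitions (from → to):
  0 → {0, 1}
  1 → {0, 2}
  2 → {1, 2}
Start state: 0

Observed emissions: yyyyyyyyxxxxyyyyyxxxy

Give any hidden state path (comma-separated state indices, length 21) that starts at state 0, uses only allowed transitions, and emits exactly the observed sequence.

  [0] y  {0,1}  => 0  start
  [1] y  {0,1}  => 0  0->0 ok
  [2] y  {0,1}  => 1  0->1 ok
  [3] y  {0,1}  => 0  1->0 ok
  [4] y  {0,1}  => 0  0->0 ok
  [5] y  {0,1}  => 0  0->0 ok
  [6] y  {0,1}  => 0  0->0 ok
  [7] y  {0,1}  => 1  0->1 ok
  [8] x  {2}  => 2  1->2 ok
  [9] x  {2}  => 2  2->2 ok
  [10] x  {2}  => 2  2->2 ok
  [11] x  {2}  => 2  2->2 ok
  [12] y  {0,1}  => 1  2->1 ok
  [13] y  {0,1}  => 0  1->0 ok
  [14] y  {0,1}  => 1  0->1 ok
  [15] y  {0,1}  => 0  1->0 ok
  [16] y  {0,1}  => 1  0->1 ok
  [17] x  {2}  => 2  1->2 ok
  [18] x  {2}  => 2  2->2 ok
  [19] x  {2}  => 2  2->2 ok
  [20] y  {0,1}  => 1  2->1 ok

0,0,1,0,0,0,0,1,2,2,2,2,1,0,1,0,1,2,2,2,1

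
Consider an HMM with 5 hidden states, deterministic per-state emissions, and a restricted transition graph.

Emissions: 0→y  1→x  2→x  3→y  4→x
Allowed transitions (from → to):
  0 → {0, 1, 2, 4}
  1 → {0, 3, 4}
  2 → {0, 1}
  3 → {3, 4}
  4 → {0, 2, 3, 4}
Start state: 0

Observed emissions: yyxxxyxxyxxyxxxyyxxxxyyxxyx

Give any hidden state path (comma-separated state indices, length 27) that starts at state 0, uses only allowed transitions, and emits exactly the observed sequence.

0,0,4,2,1,3,4,4,0,2,1,3,4,4,4,0,0,1,4,2,1,3,3,4,2,0,4

  0: obs=y cand={0,3} pick 0 [start]
  1: obs=y cand={0,3} pick 0 [0->0 ok]
  2: obs=x cand={1,2,4} pick 4 [0->4 ok]
  3: obs=x cand={1,2,4} pick 2 [4->2 ok]
  4: obs=x cand={1,2,4} pick 1 [2->1 ok]
  5: obs=y cand={0,3} pick 3 [1->3 ok]
  6: obs=x cand={1,2,4} pick 4 [3->4 ok]
  7: obs=x cand={1,2,4} pick 4 [4->4 ok]
  8: obs=y cand={0,3} pick 0 [4->0 ok]
  9: obs=x cand={1,2,4} pick 2 [0->2 ok]
  10: obs=x cand={1,2,4} pick 1 [2->1 ok]
  11: obs=y cand={0,3} pick 3 [1->3 ok]
  12: obs=x cand={1,2,4} pick 4 [3->4 ok]
  13: obs=x cand={1,2,4} pick 4 [4->4 ok]
  14: obs=x cand={1,2,4} pick 4 [4->4 ok]
  15: obs=y cand={0,3} pick 0 [4->0 ok]
  16: obs=y cand={0,3} pick 0 [0->0 ok]
  17: obs=x cand={1,2,4} pick 1 [0->1 ok]
  18: obs=x cand={1,2,4} pick 4 [1->4 ok]
  19: obs=x cand={1,2,4} pick 2 [4->2 ok]
  20: obs=x cand={1,2,4} pick 1 [2->1 ok]
  21: obs=y cand={0,3} pick 3 [1->3 ok]
  22: obs=y cand={0,3} pick 3 [3->3 ok]
  23: obs=x cand={1,2,4} pick 4 [3->4 ok]
  24: obs=x cand={1,2,4} pick 2 [4->2 ok]
  25: obs=y cand={0,3} pick 0 [2->0 ok]
  26: obs=x cand={1,2,4} pick 4 [0->4 ok]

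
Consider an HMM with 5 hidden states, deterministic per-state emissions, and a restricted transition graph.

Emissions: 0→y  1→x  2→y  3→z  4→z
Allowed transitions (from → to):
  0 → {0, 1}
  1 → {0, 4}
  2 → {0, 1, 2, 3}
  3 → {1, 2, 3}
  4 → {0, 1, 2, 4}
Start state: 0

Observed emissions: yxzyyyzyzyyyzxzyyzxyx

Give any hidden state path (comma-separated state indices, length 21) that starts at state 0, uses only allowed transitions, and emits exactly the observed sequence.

  pos 0: y in {0,2}, choose 0; start
  pos 1: x in {1}, choose 1; 0->1 ok
  pos 2: z in {3,4}, choose 4; 1->4 ok
  pos 3: y in {0,2}, choose 2; 4->2 ok
  pos 4: y in {0,2}, choose 2; 2->2 ok
  pos 5: y in {0,2}, choose 2; 2->2 ok
  pos 6: z in {3,4}, choose 3; 2->3 ok
  pos 7: y in {0,2}, choose 2; 3->2 ok
  pos 8: z in {3,4}, choose 3; 2->3 ok
  pos 9: y in {0,2}, choose 2; 3->2 ok
  pos 10: y in {0,2}, choose 2; 2->2 ok
  pos 11: y in {0,2}, choose 2; 2->2 ok
  pos 12: z in {3,4}, choose 3; 2->3 ok
  pos 13: x in {1}, choose 1; 3->1 ok
  pos 14: z in {3,4}, choose 4; 1->4 ok
  pos 15: y in {0,2}, choose 2; 4->2 ok
  pos 16: y in {0,2}, choose 2; 2->2 ok
  pos 17: z in {3,4}, choose 3; 2->3 ok
  pos 18: x in {1}, choose 1; 3->1 ok
  pos 19: y in {0,2}, choose 0; 1->0 ok
  pos 20: x in {1}, choose 1; 0->1 ok

0,1,4,2,2,2,3,2,3,2,2,2,3,1,4,2,2,3,1,0,1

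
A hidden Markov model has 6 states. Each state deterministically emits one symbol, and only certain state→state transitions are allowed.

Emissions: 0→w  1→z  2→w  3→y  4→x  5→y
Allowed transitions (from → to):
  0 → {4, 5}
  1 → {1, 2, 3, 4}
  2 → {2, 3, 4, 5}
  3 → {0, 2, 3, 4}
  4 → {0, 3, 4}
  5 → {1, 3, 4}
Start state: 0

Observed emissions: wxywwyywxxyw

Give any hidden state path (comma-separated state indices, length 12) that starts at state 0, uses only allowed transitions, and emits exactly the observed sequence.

  t0 'w' -> {0,2}, take 0 (start)
  t1 'x' -> {4}, take 4 (0->4 ok)
  t2 'y' -> {3,5}, take 3 (4->3 ok)
  t3 'w' -> {0,2}, take 2 (3->2 ok)
  t4 'w' -> {0,2}, take 2 (2->2 ok)
  t5 'y' -> {3,5}, take 5 (2->5 ok)
  t6 'y' -> {3,5}, take 3 (5->3 ok)
  t7 'w' -> {0,2}, take 2 (3->2 ok)
  t8 'x' -> {4}, take 4 (2->4 ok)
  t9 'x' -> {4}, take 4 (4->4 ok)
  t10 'y' -> {3,5}, take 3 (4->3 ok)
  t11 'w' -> {0,2}, take 0 (3->0 ok)

0,4,3,2,2,5,3,2,4,4,3,0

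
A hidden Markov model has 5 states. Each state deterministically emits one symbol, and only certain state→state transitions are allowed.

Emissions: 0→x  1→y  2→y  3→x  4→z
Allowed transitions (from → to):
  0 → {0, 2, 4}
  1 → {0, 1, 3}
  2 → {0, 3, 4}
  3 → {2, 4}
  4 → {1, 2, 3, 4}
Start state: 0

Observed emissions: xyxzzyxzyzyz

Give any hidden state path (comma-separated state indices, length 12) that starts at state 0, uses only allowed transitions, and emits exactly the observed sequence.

  [0] x  {0,3}  => 0  start
  [1] y  {1,2}  => 2  0->2 ok
  [2] x  {0,3}  => 0  2->0 ok
  [3] z  {4}  => 4  0->4 ok
  [4] z  {4}  => 4  4->4 ok
  [5] y  {1,2}  => 1  4->1 ok
  [6] x  {0,3}  => 0  1->0 ok
  [7] z  {4}  => 4  0->4 ok
  [8] y  {1,2}  => 2  4->2 ok
  [9] z  {4}  => 4  2->4 ok
  [10] y  {1,2}  => 2  4->2 ok
  [11] z  {4}  => 4  2->4 ok

0,2,0,4,4,1,0,4,2,4,2,4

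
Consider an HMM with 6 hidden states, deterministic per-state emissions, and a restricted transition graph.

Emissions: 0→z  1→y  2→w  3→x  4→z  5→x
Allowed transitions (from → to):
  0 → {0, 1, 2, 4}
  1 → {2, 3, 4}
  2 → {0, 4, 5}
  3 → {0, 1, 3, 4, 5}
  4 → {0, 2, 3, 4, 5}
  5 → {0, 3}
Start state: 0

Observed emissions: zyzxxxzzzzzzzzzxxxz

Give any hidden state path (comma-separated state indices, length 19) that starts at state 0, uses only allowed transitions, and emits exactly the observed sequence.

  0: obs=z cand={0,4} pick 0 [start]
  1: obs=y cand={1} pick 1 [0->1 ok]
  2: obs=z cand={0,4} pick 4 [1->4 ok]
  3: obs=x cand={3,5} pick 5 [4->5 ok]
  4: obs=x cand={3,5} pick 3 [5->3 ok]
  5: obs=x cand={3,5} pick 3 [3->3 ok]
  6: obs=z cand={0,4} pick 0 [3->0 ok]
  7: obs=z cand={0,4} pick 0 [0->0 ok]
  8: obs=z cand={0,4} pick 4 [0->4 ok]
  9: obs=z cand={0,4} pick 0 [4->0 ok]
  10: obs=z cand={0,4} pick 0 [0->0 ok]
  11: obs=z cand={0,4} pick 4 [0->4 ok]
  12: obs=z cand={0,4} pick 0 [4->0 ok]
  13: obs=z cand={0,4} pick 4 [0->4 ok]
  14: obs=z cand={0,4} pick 4 [4->4 ok]
  15: obs=x cand={3,5} pick 3 [4->3 ok]
  16: obs=x cand={3,5} pick 5 [3->5 ok]
  17: obs=x cand={3,5} pick 3 [5->3 ok]
  18: obs=z cand={0,4} pick 0 [3->0 ok]

0,1,4,5,3,3,0,0,4,0,0,4,0,4,4,3,5,3,0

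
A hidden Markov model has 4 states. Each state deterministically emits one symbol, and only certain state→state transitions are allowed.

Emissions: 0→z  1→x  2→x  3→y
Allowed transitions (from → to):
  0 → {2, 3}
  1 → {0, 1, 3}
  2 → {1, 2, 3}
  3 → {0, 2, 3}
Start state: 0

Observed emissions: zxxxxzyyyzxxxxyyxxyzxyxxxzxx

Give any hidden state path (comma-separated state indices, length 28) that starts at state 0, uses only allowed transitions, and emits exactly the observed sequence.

  t0 'z' -> {0}, take 0 (start)
  t1 'x' -> {1,2}, take 2 (0->2 ok)
  t2 'x' -> {1,2}, take 2 (2->2 ok)
  t3 'x' -> {1,2}, take 2 (2->2 ok)
  t4 'x' -> {1,2}, take 1 (2->1 ok)
  t5 'z' -> {0}, take 0 (1->0 ok)
  t6 'y' -> {3}, take 3 (0->3 ok)
  t7 'y' -> {3}, take 3 (3->3 ok)
  t8 'y' -> {3}, take 3 (3->3 ok)
  t9 'z' -> {0}, take 0 (3->0 ok)
  t10 'x' -> {1,2}, take 2 (0->2 ok)
  t11 'x' -> {1,2}, take 2 (2->2 ok)
  t12 'x' -> {1,2}, take 2 (2->2 ok)
  t13 'x' -> {1,2}, take 1 (2->1 ok)
  t14 'y' -> {3}, take 3 (1->3 ok)
  t15 'y' -> {3}, take 3 (3->3 ok)
  t16 'x' -> {1,2}, take 2 (3->2 ok)
  t17 'x' -> {1,2}, take 2 (2->2 ok)
  t18 'y' -> {3}, take 3 (2->3 ok)
  t19 'z' -> {0}, take 0 (3->0 ok)
  t20 'x' -> {1,2}, take 2 (0->2 ok)
  t21 'y' -> {3}, take 3 (2->3 ok)
  t22 'x' -> {1,2}, take 2 (3->2 ok)
  t23 'x' -> {1,2}, take 2 (2->2 ok)
  t24 'x' -> {1,2}, take 1 (2->1 ok)
  t25 'z' -> {0}, take 0 (1->0 ok)
  t26 'x' -> {1,2}, take 2 (0->2 ok)
  t27 'x' -> {1,2}, take 2 (2->2 ok)

0,2,2,2,1,0,3,3,3,0,2,2,2,1,3,3,2,2,3,0,2,3,2,2,1,0,2,2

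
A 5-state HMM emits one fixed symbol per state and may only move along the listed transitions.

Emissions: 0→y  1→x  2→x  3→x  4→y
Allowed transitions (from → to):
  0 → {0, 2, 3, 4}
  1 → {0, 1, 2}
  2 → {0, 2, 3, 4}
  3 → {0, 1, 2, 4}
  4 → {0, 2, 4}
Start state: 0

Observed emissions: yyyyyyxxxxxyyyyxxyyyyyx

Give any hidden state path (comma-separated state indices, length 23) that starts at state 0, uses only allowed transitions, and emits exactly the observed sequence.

  t0 'y' -> {0,4}, take 0 (start)
  t1 'y' -> {0,4}, take 4 (0->4 ok)
  t2 'y' -> {0,4}, take 4 (4->4 ok)
  t3 'y' -> {0,4}, take 4 (4->4 ok)
  t4 'y' -> {0,4}, take 0 (4->0 ok)
  t5 'y' -> {0,4}, take 4 (0->4 ok)
  t6 'x' -> {1,2,3}, take 2 (4->2 ok)
  t7 'x' -> {1,2,3}, take 2 (2->2 ok)
  t8 'x' -> {1,2,3}, take 3 (2->3 ok)
  t9 'x' -> {1,2,3}, take 2 (3->2 ok)
  t10 'x' -> {1,2,3}, take 2 (2->2 ok)
  t11 'y' -> {0,4}, take 0 (2->0 ok)
  t12 'y' -> {0,4}, take 4 (0->4 ok)
  t13 'y' -> {0,4}, take 4 (4->4 ok)
  t14 'y' -> {0,4}, take 0 (4->0 ok)
  t15 'x' -> {1,2,3}, take 2 (0->2 ok)
  t16 'x' -> {1,2,3}, take 3 (2->3 ok)
  t17 'y' -> {0,4}, take 0 (3->0 ok)
  t18 'y' -> {0,4}, take 0 (0->0 ok)
  t19 'y' -> {0,4}, take 0 (0->0 ok)
  t20 'y' -> {0,4}, take 0 (0->0 ok)
  t21 'y' -> {0,4}, take 4 (0->4 ok)
  t22 'x' -> {1,2,3}, take 2 (4->2 ok)

0,4,4,4,0,4,2,2,3,2,2,0,4,4,0,2,3,0,0,0,0,4,2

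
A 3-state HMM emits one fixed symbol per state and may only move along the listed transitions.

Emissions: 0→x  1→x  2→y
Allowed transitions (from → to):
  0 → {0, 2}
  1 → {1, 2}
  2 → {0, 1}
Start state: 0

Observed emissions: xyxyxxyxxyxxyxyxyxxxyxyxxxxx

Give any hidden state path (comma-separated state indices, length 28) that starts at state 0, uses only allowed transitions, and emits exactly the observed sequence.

  [0] x  {0,1}  => 0  start
  [1] y  {2}  => 2  0->2 ok
  [2] x  {0,1}  => 1  2->1 ok
  [3] y  {2}  => 2  1->2 ok
  [4] x  {0,1}  => 1  2->1 ok
  [5] x  {0,1}  => 1  1->1 ok
  [6] y  {2}  => 2  1->2 ok
  [7] x  {0,1}  => 0  2->0 ok
  [8] x  {0,1}  => 0  0->0 ok
  [9] y  {2}  => 2  0->2 ok
  [10] x  {0,1}  => 0  2->0 ok
  [11] x  {0,1}  => 0  0->0 ok
  [12] y  {2}  => 2  0->2 ok
  [13] x  {0,1}  => 1  2->1 ok
  [14] y  {2}  => 2  1->2 ok
  [15] x  {0,1}  => 1  2->1 ok
  [16] y  {2}  => 2  1->2 ok
  [17] x  {0,1}  => 0  2->0 ok
  [18] x  {0,1}  => 0  0->0 ok
  [19] x  {0,1}  => 0  0->0 ok
  [20] y  {2}  => 2  0->2 ok
  [21] x  {0,1}  => 0  2->0 ok
  [22] y  {2}  => 2  0->2 ok
  [23] x  {0,1}  => 0  2->0 ok
  [24] x  {0,1}  => 0  0->0 ok
  [25] x  {0,1}  => 0  0->0 ok
  [26] x  {0,1}  => 0  0->0 ok
  [27] x  {0,1}  => 0  0->0 ok

0,2,1,2,1,1,2,0,0,2,0,0,2,1,2,1,2,0,0,0,2,0,2,0,0,0,0,0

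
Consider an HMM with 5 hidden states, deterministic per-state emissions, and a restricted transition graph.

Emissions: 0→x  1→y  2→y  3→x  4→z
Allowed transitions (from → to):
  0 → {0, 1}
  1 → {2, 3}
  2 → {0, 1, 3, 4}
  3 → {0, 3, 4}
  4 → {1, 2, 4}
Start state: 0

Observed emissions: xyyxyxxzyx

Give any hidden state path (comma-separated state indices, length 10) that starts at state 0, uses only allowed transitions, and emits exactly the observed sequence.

0,1,2,0,1,3,3,4,1,3

  [0] x  {0,3}  => 0  start
  [1] y  {1,2}  => 1  0->1 ok
  [2] y  {1,2}  => 2  1->2 ok
  [3] x  {0,3}  => 0  2->0 ok
  [4] y  {1,2}  => 1  0->1 ok
  [5] x  {0,3}  => 3  1->3 ok
  [6] x  {0,3}  => 3  3->3 ok
  [7] z  {4}  => 4  3->4 ok
  [8] y  {1,2}  => 1  4->1 ok
  [9] x  {0,3}  => 3  1->3 ok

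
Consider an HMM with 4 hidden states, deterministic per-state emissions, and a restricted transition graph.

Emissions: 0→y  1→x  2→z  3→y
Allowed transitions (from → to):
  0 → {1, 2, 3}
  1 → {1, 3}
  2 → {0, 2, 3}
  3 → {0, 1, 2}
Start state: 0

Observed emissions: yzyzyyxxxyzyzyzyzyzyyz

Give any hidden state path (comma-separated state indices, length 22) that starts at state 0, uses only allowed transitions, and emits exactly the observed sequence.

  [0] y  {0,3}  => 0  start
  [1] z  {2}  => 2  0->2 ok
  [2] y  {0,3}  => 0  2->0 ok
  [3] z  {2}  => 2  0->2 ok
  [4] y  {0,3}  => 0  2->0 ok
  [5] y  {0,3}  => 3  0->3 ok
  [6] x  {1}  => 1  3->1 ok
  [7] x  {1}  => 1  1->1 ok
  [8] x  {1}  => 1  1->1 ok
  [9] y  {0,3}  => 3  1->3 ok
  [10] z  {2}  => 2  3->2 ok
  [11] y  {0,3}  => 0  2->0 ok
  [12] z  {2}  => 2  0->2 ok
  [13] y  {0,3}  => 0  2->0 ok
  [14] z  {2}  => 2  0->2 ok
  [15] y  {0,3}  => 3  2->3 ok
  [16] z  {2}  => 2  3->2 ok
  [17] y  {0,3}  => 0  2->0 ok
  [18] z  {2}  => 2  0->2 ok
  [19] y  {0,3}  => 3  2->3 ok
  [20] y  {0,3}  => 0  3->0 ok
  [21] z  {2}  => 2  0->2 ok

0,2,0,2,0,3,1,1,1,3,2,0,2,0,2,3,2,0,2,3,0,2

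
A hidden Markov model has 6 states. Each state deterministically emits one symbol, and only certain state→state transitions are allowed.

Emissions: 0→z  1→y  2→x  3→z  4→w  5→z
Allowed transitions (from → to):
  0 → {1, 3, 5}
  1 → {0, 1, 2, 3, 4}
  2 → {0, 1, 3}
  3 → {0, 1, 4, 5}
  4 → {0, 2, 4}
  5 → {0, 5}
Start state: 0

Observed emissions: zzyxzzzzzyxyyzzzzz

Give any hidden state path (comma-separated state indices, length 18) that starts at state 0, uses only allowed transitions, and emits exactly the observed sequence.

0,3,1,2,0,5,0,3,0,1,2,1,1,0,5,5,5,5

  t0 'z' -> {0,3,5}, take 0 (start)
  t1 'z' -> {0,3,5}, take 3 (0->3 ok)
  t2 'y' -> {1}, take 1 (3->1 ok)
  t3 'x' -> {2}, take 2 (1->2 ok)
  t4 'z' -> {0,3,5}, take 0 (2->0 ok)
  t5 'z' -> {0,3,5}, take 5 (0->5 ok)
  t6 'z' -> {0,3,5}, take 0 (5->0 ok)
  t7 'z' -> {0,3,5}, take 3 (0->3 ok)
  t8 'z' -> {0,3,5}, take 0 (3->0 ok)
  t9 'y' -> {1}, take 1 (0->1 ok)
  t10 'x' -> {2}, take 2 (1->2 ok)
  t11 'y' -> {1}, take 1 (2->1 ok)
  t12 'y' -> {1}, take 1 (1->1 ok)
  t13 'z' -> {0,3,5}, take 0 (1->0 ok)
  t14 'z' -> {0,3,5}, take 5 (0->5 ok)
  t15 'z' -> {0,3,5}, take 5 (5->5 ok)
  t16 'z' -> {0,3,5}, take 5 (5->5 ok)
  t17 'z' -> {0,3,5}, take 5 (5->5 ok)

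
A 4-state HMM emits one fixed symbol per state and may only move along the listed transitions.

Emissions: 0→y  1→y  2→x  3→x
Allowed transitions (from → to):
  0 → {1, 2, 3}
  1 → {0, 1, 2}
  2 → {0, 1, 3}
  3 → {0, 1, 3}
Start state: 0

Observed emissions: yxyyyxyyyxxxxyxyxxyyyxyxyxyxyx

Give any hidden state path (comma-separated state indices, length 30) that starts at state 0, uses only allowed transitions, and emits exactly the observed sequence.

0,2,1,1,0,2,0,1,0,3,3,3,3,1,2,0,2,3,0,1,0,2,0,3,1,2,0,3,1,2

  t0 'y' -> {0,1}, take 0 (start)
  t1 'x' -> {2,3}, take 2 (0->2 ok)
  t2 'y' -> {0,1}, take 1 (2->1 ok)
  t3 'y' -> {0,1}, take 1 (1->1 ok)
  t4 'y' -> {0,1}, take 0 (1->0 ok)
  t5 'x' -> {2,3}, take 2 (0->2 ok)
  t6 'y' -> {0,1}, take 0 (2->0 ok)
  t7 'y' -> {0,1}, take 1 (0->1 ok)
  t8 'y' -> {0,1}, take 0 (1->0 ok)
  t9 'x' -> {2,3}, take 3 (0->3 ok)
  t10 'x' -> {2,3}, take 3 (3->3 ok)
  t11 'x' -> {2,3}, take 3 (3->3 ok)
  t12 'x' -> {2,3}, take 3 (3->3 ok)
  t13 'y' -> {0,1}, take 1 (3->1 ok)
  t14 'x' -> {2,3}, take 2 (1->2 ok)
  t15 'y' -> {0,1}, take 0 (2->0 ok)
  t16 'x' -> {2,3}, take 2 (0->2 ok)
  t17 'x' -> {2,3}, take 3 (2->3 ok)
  t18 'y' -> {0,1}, take 0 (3->0 ok)
  t19 'y' -> {0,1}, take 1 (0->1 ok)
  t20 'y' -> {0,1}, take 0 (1->0 ok)
  t21 'x' -> {2,3}, take 2 (0->2 ok)
  t22 'y' -> {0,1}, take 0 (2->0 ok)
  t23 'x' -> {2,3}, take 3 (0->3 ok)
  t24 'y' -> {0,1}, take 1 (3->1 ok)
  t25 'x' -> {2,3}, take 2 (1->2 ok)
  t26 'y' -> {0,1}, take 0 (2->0 ok)
  t27 'x' -> {2,3}, take 3 (0->3 ok)
  t28 'y' -> {0,1}, take 1 (3->1 ok)
  t29 'x' -> {2,3}, take 2 (1->2 ok)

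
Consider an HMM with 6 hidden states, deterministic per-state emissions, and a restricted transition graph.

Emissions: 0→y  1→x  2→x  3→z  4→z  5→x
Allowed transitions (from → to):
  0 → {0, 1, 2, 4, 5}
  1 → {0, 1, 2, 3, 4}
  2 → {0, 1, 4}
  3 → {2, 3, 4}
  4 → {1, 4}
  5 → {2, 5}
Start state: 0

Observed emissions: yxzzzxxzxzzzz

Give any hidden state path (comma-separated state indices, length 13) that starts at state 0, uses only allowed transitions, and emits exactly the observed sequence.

0,2,4,4,4,1,1,4,1,3,3,3,3

  [0] y  {0}  => 0  start
  [1] x  {1,2,5}  => 2  0->2 ok
  [2] z  {3,4}  => 4  2->4 ok
  [3] z  {3,4}  => 4  4->4 ok
  [4] z  {3,4}  => 4  4->4 ok
  [5] x  {1,2,5}  => 1  4->1 ok
  [6] x  {1,2,5}  => 1  1->1 ok
  [7] z  {3,4}  => 4  1->4 ok
  [8] x  {1,2,5}  => 1  4->1 ok
  [9] z  {3,4}  => 3  1->3 ok
  [10] z  {3,4}  => 3  3->3 ok
  [11] z  {3,4}  => 3  3->3 ok
  [12] z  {3,4}  => 3  3->3 ok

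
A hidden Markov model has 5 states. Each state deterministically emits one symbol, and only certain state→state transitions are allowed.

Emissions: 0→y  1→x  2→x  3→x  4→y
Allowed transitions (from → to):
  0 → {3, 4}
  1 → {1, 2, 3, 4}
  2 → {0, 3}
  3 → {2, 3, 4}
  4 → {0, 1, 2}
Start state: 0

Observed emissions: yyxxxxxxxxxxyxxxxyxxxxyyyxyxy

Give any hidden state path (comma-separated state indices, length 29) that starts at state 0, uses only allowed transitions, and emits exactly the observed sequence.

0,4,1,3,2,3,2,3,2,3,2,3,4,1,1,1,3,4,1,3,3,2,0,4,0,3,4,2,0

  pos 0: y in {0,4}, choose 0; start
  pos 1: y in {0,4}, choose 4; 0->4 ok
  pos 2: x in {1,2,3}, choose 1; 4->1 ok
  pos 3: x in {1,2,3}, choose 3; 1->3 ok
  pos 4: x in {1,2,3}, choose 2; 3->2 ok
  pos 5: x in {1,2,3}, choose 3; 2->3 ok
  pos 6: x in {1,2,3}, choose 2; 3->2 ok
  pos 7: x in {1,2,3}, choose 3; 2->3 ok
  pos 8: x in {1,2,3}, choose 2; 3->2 ok
  pos 9: x in {1,2,3}, choose 3; 2->3 ok
  pos 10: x in {1,2,3}, choose 2; 3->2 ok
  pos 11: x in {1,2,3}, choose 3; 2->3 ok
  pos 12: y in {0,4}, choose 4; 3->4 ok
  pos 13: x in {1,2,3}, choose 1; 4->1 ok
  pos 14: x in {1,2,3}, choose 1; 1->1 ok
  pos 15: x in {1,2,3}, choose 1; 1->1 ok
  pos 16: x in {1,2,3}, choose 3; 1->3 ok
  pos 17: y in {0,4}, choose 4; 3->4 ok
  pos 18: x in {1,2,3}, choose 1; 4->1 ok
  pos 19: x in {1,2,3}, choose 3; 1->3 ok
  pos 20: x in {1,2,3}, choose 3; 3->3 ok
  pos 21: x in {1,2,3}, choose 2; 3->2 ok
  pos 22: y in {0,4}, choose 0; 2->0 ok
  pos 23: y in {0,4}, choose 4; 0->4 ok
  pos 24: y in {0,4}, choose 0; 4->0 ok
  pos 25: x in {1,2,3}, choose 3; 0->3 ok
  pos 26: y in {0,4}, choose 4; 3->4 ok
  pos 27: x in {1,2,3}, choose 2; 4->2 ok
  pos 28: y in {0,4}, choose 0; 2->0 ok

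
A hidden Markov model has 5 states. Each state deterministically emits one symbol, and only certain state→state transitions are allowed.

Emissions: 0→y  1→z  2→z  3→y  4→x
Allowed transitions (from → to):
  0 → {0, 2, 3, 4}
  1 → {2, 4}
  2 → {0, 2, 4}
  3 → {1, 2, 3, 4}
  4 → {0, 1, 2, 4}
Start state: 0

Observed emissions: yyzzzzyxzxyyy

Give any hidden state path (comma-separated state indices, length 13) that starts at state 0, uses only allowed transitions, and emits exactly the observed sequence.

  t0 'y' -> {0,3}, take 0 (start)
  t1 'y' -> {0,3}, take 3 (0->3 ok)
  t2 'z' -> {1,2}, take 2 (3->2 ok)
  t3 'z' -> {1,2}, take 2 (2->2 ok)
  t4 'z' -> {1,2}, take 2 (2->2 ok)
  t5 'z' -> {1,2}, take 2 (2->2 ok)
  t6 'y' -> {0,3}, take 0 (2->0 ok)
  t7 'x' -> {4}, take 4 (0->4 ok)
  t8 'z' -> {1,2}, take 2 (4->2 ok)
  t9 'x' -> {4}, take 4 (2->4 ok)
  t10 'y' -> {0,3}, take 0 (4->0 ok)
  t11 'y' -> {0,3}, take 0 (0->0 ok)
  t12 'y' -> {0,3}, take 0 (0->0 ok)

0,3,2,2,2,2,0,4,2,4,0,0,0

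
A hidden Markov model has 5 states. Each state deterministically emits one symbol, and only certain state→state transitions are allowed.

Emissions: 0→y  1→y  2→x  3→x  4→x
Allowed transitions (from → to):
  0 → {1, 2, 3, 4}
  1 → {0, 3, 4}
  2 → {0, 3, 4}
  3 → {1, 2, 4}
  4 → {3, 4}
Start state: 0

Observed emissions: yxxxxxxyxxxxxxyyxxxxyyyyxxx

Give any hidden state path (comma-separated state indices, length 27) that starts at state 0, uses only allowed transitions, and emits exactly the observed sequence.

0,3,4,4,3,4,3,1,4,3,4,4,4,3,1,0,3,2,4,3,1,0,1,0,3,2,3

  0: obs=y cand={0,1} pick 0 [start]
  1: obs=x cand={2,3,4} pick 3 [0->3 ok]
  2: obs=x cand={2,3,4} pick 4 [3->4 ok]
  3: obs=x cand={2,3,4} pick 4 [4->4 ok]
  4: obs=x cand={2,3,4} pick 3 [4->3 ok]
  5: obs=x cand={2,3,4} pick 4 [3->4 ok]
  6: obs=x cand={2,3,4} pick 3 [4->3 ok]
  7: obs=y cand={0,1} pick 1 [3->1 ok]
  8: obs=x cand={2,3,4} pick 4 [1->4 ok]
  9: obs=x cand={2,3,4} pick 3 [4->3 ok]
  10: obs=x cand={2,3,4} pick 4 [3->4 ok]
  11: obs=x cand={2,3,4} pick 4 [4->4 ok]
  12: obs=x cand={2,3,4} pick 4 [4->4 ok]
  13: obs=x cand={2,3,4} pick 3 [4->3 ok]
  14: obs=y cand={0,1} pick 1 [3->1 ok]
  15: obs=y cand={0,1} pick 0 [1->0 ok]
  16: obs=x cand={2,3,4} pick 3 [0->3 ok]
  17: obs=x cand={2,3,4} pick 2 [3->2 ok]
  18: obs=x cand={2,3,4} pick 4 [2->4 ok]
  19: obs=x cand={2,3,4} pick 3 [4->3 ok]
  20: obs=y cand={0,1} pick 1 [3->1 ok]
  21: obs=y cand={0,1} pick 0 [1->0 ok]
  22: obs=y cand={0,1} pick 1 [0->1 ok]
  23: obs=y cand={0,1} pick 0 [1->0 ok]
  24: obs=x cand={2,3,4} pick 3 [0->3 ok]
  25: obs=x cand={2,3,4} pick 2 [3->2 ok]
  26: obs=x cand={2,3,4} pick 3 [2->3 ok]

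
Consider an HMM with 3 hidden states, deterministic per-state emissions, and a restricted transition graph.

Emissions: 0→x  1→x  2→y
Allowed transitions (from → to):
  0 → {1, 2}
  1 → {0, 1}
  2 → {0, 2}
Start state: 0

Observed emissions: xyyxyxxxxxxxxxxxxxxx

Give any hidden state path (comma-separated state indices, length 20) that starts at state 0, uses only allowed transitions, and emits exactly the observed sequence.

  0: obs=x cand={0,1} pick 0 [start]
  1: obs=y cand={2} pick 2 [0->2 ok]
  2: obs=y cand={2} pick 2 [2->2 ok]
  3: obs=x cand={0,1} pick 0 [2->0 ok]
  4: obs=y cand={2} pick 2 [0->2 ok]
  5: obs=x cand={0,1} pick 0 [2->0 ok]
  6: obs=x cand={0,1} pick 1 [0->1 ok]
  7: obs=x cand={0,1} pick 1 [1->1 ok]
  8: obs=x cand={0,1} pick 1 [1->1 ok]
  9: obs=x cand={0,1} pick 0 [1->0 ok]
  10: obs=x cand={0,1} pick 1 [0->1 ok]
  11: obs=x cand={0,1} pick 1 [1->1 ok]
  12: obs=x cand={0,1} pick 0 [1->0 ok]
  13: obs=x cand={0,1} pick 1 [0->1 ok]
  14: obs=x cand={0,1} pick 0 [1->0 ok]
  15: obs=x cand={0,1} pick 1 [0->1 ok]
  16: obs=x cand={0,1} pick 0 [1->0 ok]
  17: obs=x cand={0,1} pick 1 [0->1 ok]
  18: obs=x cand={0,1} pick 1 [1->1 ok]
  19: obs=x cand={0,1} pick 1 [1->1 ok]

0,2,2,0,2,0,1,1,1,0,1,1,0,1,0,1,0,1,1,1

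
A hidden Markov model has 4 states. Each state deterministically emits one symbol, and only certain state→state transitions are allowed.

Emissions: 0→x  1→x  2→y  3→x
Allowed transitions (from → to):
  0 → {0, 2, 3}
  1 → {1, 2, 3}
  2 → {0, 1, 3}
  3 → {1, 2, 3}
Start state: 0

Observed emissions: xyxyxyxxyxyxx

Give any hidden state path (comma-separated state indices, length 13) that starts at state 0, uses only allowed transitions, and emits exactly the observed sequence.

0,2,1,2,1,2,1,3,2,3,2,1,1

  pos 0: x in {0,1,3}, choose 0; start
  pos 1: y in {2}, choose 2; 0->2 ok
  pos 2: x in {0,1,3}, choose 1; 2->1 ok
  pos 3: y in {2}, choose 2; 1->2 ok
  pos 4: x in {0,1,3}, choose 1; 2->1 ok
  pos 5: y in {2}, choose 2; 1->2 ok
  pos 6: x in {0,1,3}, choose 1; 2->1 ok
  pos 7: x in {0,1,3}, choose 3; 1->3 ok
  pos 8: y in {2}, choose 2; 3->2 ok
  pos 9: x in {0,1,3}, choose 3; 2->3 ok
  pos 10: y in {2}, choose 2; 3->2 ok
  pos 11: x in {0,1,3}, choose 1; 2->1 ok
  pos 12: x in {0,1,3}, choose 1; 1->1 ok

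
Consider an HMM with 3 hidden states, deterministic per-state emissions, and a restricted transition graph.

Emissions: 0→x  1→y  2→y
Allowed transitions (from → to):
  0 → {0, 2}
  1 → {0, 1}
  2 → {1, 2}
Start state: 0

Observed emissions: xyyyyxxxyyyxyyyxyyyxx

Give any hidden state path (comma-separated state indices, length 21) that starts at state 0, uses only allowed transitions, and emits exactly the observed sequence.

  t0 'x' -> {0}, take 0 (start)
  t1 'y' -> {1,2}, take 2 (0->2 ok)
  t2 'y' -> {1,2}, take 2 (2->2 ok)
  t3 'y' -> {1,2}, take 1 (2->1 ok)
  t4 'y' -> {1,2}, take 1 (1->1 ok)
  t5 'x' -> {0}, take 0 (1->0 ok)
  t6 'x' -> {0}, take 0 (0->0 ok)
  t7 'x' -> {0}, take 0 (0->0 ok)
  t8 'y' -> {1,2}, take 2 (0->2 ok)
  t9 'y' -> {1,2}, take 2 (2->2 ok)
  t10 'y' -> {1,2}, take 1 (2->1 ok)
  t11 'x' -> {0}, take 0 (1->0 ok)
  t12 'y' -> {1,2}, take 2 (0->2 ok)
  t13 'y' -> {1,2}, take 1 (2->1 ok)
  t14 'y' -> {1,2}, take 1 (1->1 ok)
  t15 'x' -> {0}, take 0 (1->0 ok)
  t16 'y' -> {1,2}, take 2 (0->2 ok)
  t17 'y' -> {1,2}, take 2 (2->2 ok)
  t18 'y' -> {1,2}, take 1 (2->1 ok)
  t19 'x' -> {0}, take 0 (1->0 ok)
  t20 'x' -> {0}, take 0 (0->0 ok)

0,2,2,1,1,0,0,0,2,2,1,0,2,1,1,0,2,2,1,0,0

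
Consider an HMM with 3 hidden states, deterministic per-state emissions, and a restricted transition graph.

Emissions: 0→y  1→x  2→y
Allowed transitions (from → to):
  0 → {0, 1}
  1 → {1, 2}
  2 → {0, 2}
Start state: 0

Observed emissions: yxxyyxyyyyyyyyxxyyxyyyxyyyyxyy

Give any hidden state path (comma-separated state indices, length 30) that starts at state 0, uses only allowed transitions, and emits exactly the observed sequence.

  t0 'y' -> {0,2}, take 0 (start)
  t1 'x' -> {1}, take 1 (0->1 ok)
  t2 'x' -> {1}, take 1 (1->1 ok)
  t3 'y' -> {0,2}, take 2 (1->2 ok)
  t4 'y' -> {0,2}, take 0 (2->0 ok)
  t5 'x' -> {1}, take 1 (0->1 ok)
  t6 'y' -> {0,2}, take 2 (1->2 ok)
  t7 'y' -> {0,2}, take 2 (2->2 ok)
  t8 'y' -> {0,2}, take 2 (2->2 ok)
  t9 'y' -> {0,2}, take 2 (2->2 ok)
  t10 'y' -> {0,2}, take 2 (2->2 ok)
  t11 'y' -> {0,2}, take 0 (2->0 ok)
  t12 'y' -> {0,2}, take 0 (0->0 ok)
  t13 'y' -> {0,2}, take 0 (0->0 ok)
  t14 'x' -> {1}, take 1 (0->1 ok)
  t15 'x' -> {1}, take 1 (1->1 ok)
  t16 'y' -> {0,2}, take 2 (1->2 ok)
  t17 'y' -> {0,2}, take 0 (2->0 ok)
  t18 'x' -> {1}, take 1 (0->1 ok)
  t19 'y' -> {0,2}, take 2 (1->2 ok)
  t20 'y' -> {0,2}, take 2 (2->2 ok)
  t21 'y' -> {0,2}, take 0 (2->0 ok)
  t22 'x' -> {1}, take 1 (0->1 ok)
  t23 'y' -> {0,2}, take 2 (1->2 ok)
  t24 'y' -> {0,2}, take 0 (2->0 ok)
  t25 'y' -> {0,2}, take 0 (0->0 ok)
  t26 'y' -> {0,2}, take 0 (0->0 ok)
  t27 'x' -> {1}, take 1 (0->1 ok)
  t28 'y' -> {0,2}, take 2 (1->2 ok)
  t29 'y' -> {0,2}, take 2 (2->2 ok)

0,1,1,2,0,1,2,2,2,2,2,0,0,0,1,1,2,0,1,2,2,0,1,2,0,0,0,1,2,2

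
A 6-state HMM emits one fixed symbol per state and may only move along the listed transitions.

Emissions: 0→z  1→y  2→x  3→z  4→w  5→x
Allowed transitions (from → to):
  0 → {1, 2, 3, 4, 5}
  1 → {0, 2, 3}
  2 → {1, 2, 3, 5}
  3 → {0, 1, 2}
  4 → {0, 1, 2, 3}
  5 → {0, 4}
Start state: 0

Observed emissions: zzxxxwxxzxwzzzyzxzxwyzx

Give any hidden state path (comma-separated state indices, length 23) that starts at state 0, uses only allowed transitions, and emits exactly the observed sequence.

  0: obs=z cand={0,3} pick 0 [start]
  1: obs=z cand={0,3} pick 3 [0->3 ok]
  2: obs=x cand={2,5} pick 2 [3->2 ok]
  3: obs=x cand={2,5} pick 2 [2->2 ok]
  4: obs=x cand={2,5} pick 5 [2->5 ok]
  5: obs=w cand={4} pick 4 [5->4 ok]
  6: obs=x cand={2,5} pick 2 [4->2 ok]
  7: obs=x cand={2,5} pick 5 [2->5 ok]
  8: obs=z cand={0,3} pick 0 [5->0 ok]
  9: obs=x cand={2,5} pick 5 [0->5 ok]
  10: obs=w cand={4} pick 4 [5->4 ok]
  11: obs=z cand={0,3} pick 3 [4->3 ok]
  12: obs=z cand={0,3} pick 0 [3->0 ok]
  13: obs=z cand={0,3} pick 3 [0->3 ok]
  14: obs=y cand={1} pick 1 [3->1 ok]
  15: obs=z cand={0,3} pick 0 [1->0 ok]
  16: obs=x cand={2,5} pick 5 [0->5 ok]
  17: obs=z cand={0,3} pick 0 [5->0 ok]
  18: obs=x cand={2,5} pick 5 [0->5 ok]
  19: obs=w cand={4} pick 4 [5->4 ok]
  20: obs=y cand={1} pick 1 [4->1 ok]
  21: obs=z cand={0,3} pick 3 [1->3 ok]
  22: obs=x cand={2,5} pick 2 [3->2 ok]

0,3,2,2,5,4,2,5,0,5,4,3,0,3,1,0,5,0,5,4,1,3,2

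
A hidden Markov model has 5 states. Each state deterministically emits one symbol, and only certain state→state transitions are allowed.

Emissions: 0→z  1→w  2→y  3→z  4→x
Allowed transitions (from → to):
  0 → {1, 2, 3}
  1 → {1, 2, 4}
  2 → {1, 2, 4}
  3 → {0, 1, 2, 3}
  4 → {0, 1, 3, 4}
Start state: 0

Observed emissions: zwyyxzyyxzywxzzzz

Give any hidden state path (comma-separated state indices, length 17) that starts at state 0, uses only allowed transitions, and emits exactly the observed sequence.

0,1,2,2,4,3,2,2,4,0,2,1,4,3,3,3,0

  t0 'z' -> {0,3}, take 0 (start)
  t1 'w' -> {1}, take 1 (0->1 ok)
  t2 'y' -> {2}, take 2 (1->2 ok)
  t3 'y' -> {2}, take 2 (2->2 ok)
  t4 'x' -> {4}, take 4 (2->4 ok)
  t5 'z' -> {0,3}, take 3 (4->3 ok)
  t6 'y' -> {2}, take 2 (3->2 ok)
  t7 'y' -> {2}, take 2 (2->2 ok)
  t8 'x' -> {4}, take 4 (2->4 ok)
  t9 'z' -> {0,3}, take 0 (4->0 ok)
  t10 'y' -> {2}, take 2 (0->2 ok)
  t11 'w' -> {1}, take 1 (2->1 ok)
  t12 'x' -> {4}, take 4 (1->4 ok)
  t13 'z' -> {0,3}, take 3 (4->3 ok)
  t14 'z' -> {0,3}, take 3 (3->3 ok)
  t15 'z' -> {0,3}, take 3 (3->3 ok)
  t16 'z' -> {0,3}, take 0 (3->0 ok)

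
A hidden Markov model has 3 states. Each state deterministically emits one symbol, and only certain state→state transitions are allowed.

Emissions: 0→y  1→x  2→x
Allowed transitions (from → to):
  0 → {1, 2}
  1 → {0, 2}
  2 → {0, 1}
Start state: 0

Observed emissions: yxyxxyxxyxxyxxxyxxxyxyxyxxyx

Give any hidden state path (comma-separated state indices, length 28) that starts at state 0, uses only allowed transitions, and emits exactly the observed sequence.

0,1,0,2,1,0,1,2,0,1,2,0,1,2,1,0,1,2,1,0,2,0,2,0,1,2,0,2

  pos 0: y in {0}, choose 0; start
  pos 1: x in {1,2}, choose 1; 0->1 ok
  pos 2: y in {0}, choose 0; 1->0 ok
  pos 3: x in {1,2}, choose 2; 0->2 ok
  pos 4: x in {1,2}, choose 1; 2->1 ok
  pos 5: y in {0}, choose 0; 1->0 ok
  pos 6: x in {1,2}, choose 1; 0->1 ok
  pos 7: x in {1,2}, choose 2; 1->2 ok
  pos 8: y in {0}, choose 0; 2->0 ok
  pos 9: x in {1,2}, choose 1; 0->1 ok
  pos 10: x in {1,2}, choose 2; 1->2 ok
  pos 11: y in {0}, choose 0; 2->0 ok
  pos 12: x in {1,2}, choose 1; 0->1 ok
  pos 13: x in {1,2}, choose 2; 1->2 ok
  pos 14: x in {1,2}, choose 1; 2->1 ok
  pos 15: y in {0}, choose 0; 1->0 ok
  pos 16: x in {1,2}, choose 1; 0->1 ok
  pos 17: x in {1,2}, choose 2; 1->2 ok
  pos 18: x in {1,2}, choose 1; 2->1 ok
  pos 19: y in {0}, choose 0; 1->0 ok
  pos 20: x in {1,2}, choose 2; 0->2 ok
  pos 21: y in {0}, choose 0; 2->0 ok
  pos 22: x in {1,2}, choose 2; 0->2 ok
  pos 23: y in {0}, choose 0; 2->0 ok
  pos 24: x in {1,2}, choose 1; 0->1 ok
  pos 25: x in {1,2}, choose 2; 1->2 ok
  pos 26: y in {0}, choose 0; 2->0 ok
  pos 27: x in {1,2}, choose 2; 0->2 ok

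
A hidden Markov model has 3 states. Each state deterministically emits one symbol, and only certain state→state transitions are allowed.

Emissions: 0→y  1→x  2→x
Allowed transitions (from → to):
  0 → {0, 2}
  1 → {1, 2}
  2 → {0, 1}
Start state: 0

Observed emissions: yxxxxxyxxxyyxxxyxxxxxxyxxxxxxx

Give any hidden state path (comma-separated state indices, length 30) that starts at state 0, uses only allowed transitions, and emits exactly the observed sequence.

  t0 'y' -> {0}, take 0 (start)
  t1 'x' -> {1,2}, take 2 (0->2 ok)
  t2 'x' -> {1,2}, take 1 (2->1 ok)
  t3 'x' -> {1,2}, take 2 (1->2 ok)
  t4 'x' -> {1,2}, take 1 (2->1 ok)
  t5 'x' -> {1,2}, take 2 (1->2 ok)
  t6 'y' -> {0}, take 0 (2->0 ok)
  t7 'x' -> {1,2}, take 2 (0->2 ok)
  t8 'x' -> {1,2}, take 1 (2->1 ok)
  t9 'x' -> {1,2}, take 2 (1->2 ok)
  t10 'y' -> {0}, take 0 (2->0 ok)
  t11 'y' -> {0}, take 0 (0->0 ok)
  t12 'x' -> {1,2}, take 2 (0->2 ok)
  t13 'x' -> {1,2}, take 1 (2->1 ok)
  t14 'x' -> {1,2}, take 2 (1->2 ok)
  t15 'y' -> {0}, take 0 (2->0 ok)
  t16 'x' -> {1,2}, take 2 (0->2 ok)
  t17 'x' -> {1,2}, take 1 (2->1 ok)
  t18 'x' -> {1,2}, take 1 (1->1 ok)
  t19 'x' -> {1,2}, take 2 (1->2 ok)
  t20 'x' -> {1,2}, take 1 (2->1 ok)
  t21 'x' -> {1,2}, take 2 (1->2 ok)
  t22 'y' -> {0}, take 0 (2->0 ok)
  t23 'x' -> {1,2}, take 2 (0->2 ok)
  t24 'x' -> {1,2}, take 1 (2->1 ok)
  t25 'x' -> {1,2}, take 1 (1->1 ok)
  t26 'x' -> {1,2}, take 1 (1->1 ok)
  t27 'x' -> {1,2}, take 1 (1->1 ok)
  t28 'x' -> {1,2}, take 1 (1->1 ok)
  t29 'x' -> {1,2}, take 1 (1->1 ok)

0,2,1,2,1,2,0,2,1,2,0,0,2,1,2,0,2,1,1,2,1,2,0,2,1,1,1,1,1,1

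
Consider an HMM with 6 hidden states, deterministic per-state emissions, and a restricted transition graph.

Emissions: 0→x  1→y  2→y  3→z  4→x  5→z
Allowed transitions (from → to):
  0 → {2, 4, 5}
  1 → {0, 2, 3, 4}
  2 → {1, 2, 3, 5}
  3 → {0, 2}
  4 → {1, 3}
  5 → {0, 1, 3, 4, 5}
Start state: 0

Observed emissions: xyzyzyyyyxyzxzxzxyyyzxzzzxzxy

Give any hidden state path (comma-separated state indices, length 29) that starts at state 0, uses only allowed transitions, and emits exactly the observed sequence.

  [0] x  {0,4}  => 0  start
  [1] y  {1,2}  => 2  0->2 ok
  [2] z  {3,5}  => 3  2->3 ok
  [3] y  {1,2}  => 2  3->2 ok
  [4] z  {3,5}  => 3  2->3 ok
  [5] y  {1,2}  => 2  3->2 ok
  [6] y  {1,2}  => 2  2->2 ok
  [7] y  {1,2}  => 2  2->2 ok
  [8] y  {1,2}  => 1  2->1 ok
  [9] x  {0,4}  => 0  1->0 ok
  [10] y  {1,2}  => 2  0->2 ok
  [11] z  {3,5}  => 5  2->5 ok
  [12] x  {0,4}  => 0  5->0 ok
  [13] z  {3,5}  => 5  0->5 ok
  [14] x  {0,4}  => 4  5->4 ok
  [15] z  {3,5}  => 3  4->3 ok
  [16] x  {0,4}  => 0  3->0 ok
  [17] y  {1,2}  => 2  0->2 ok
  [18] y  {1,2}  => 1  2->1 ok
  [19] y  {1,2}  => 2  1->2 ok
  [20] z  {3,5}  => 3  2->3 ok
  [21] x  {0,4}  => 0  3->0 ok
  [22] z  {3,5}  => 5  0->5 ok
  [23] z  {3,5}  => 5  5->5 ok
  [24] z  {3,5}  => 5  5->5 ok
  [25] x  {0,4}  => 0  5->0 ok
  [26] z  {3,5}  => 5  0->5 ok
  [27] x  {0,4}  => 4  5->4 ok
  [28] y  {1,2}  => 1  4->1 ok

0,2,3,2,3,2,2,2,1,0,2,5,0,5,4,3,0,2,1,2,3,0,5,5,5,0,5,4,1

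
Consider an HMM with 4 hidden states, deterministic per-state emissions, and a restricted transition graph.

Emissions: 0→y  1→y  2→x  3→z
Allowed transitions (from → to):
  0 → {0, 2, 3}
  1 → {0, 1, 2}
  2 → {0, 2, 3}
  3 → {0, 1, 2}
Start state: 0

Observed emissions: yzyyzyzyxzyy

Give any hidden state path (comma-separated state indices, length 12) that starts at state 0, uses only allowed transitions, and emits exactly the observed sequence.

  t0 'y' -> {0,1}, take 0 (start)
  t1 'z' -> {3}, take 3 (0->3 ok)
  t2 'y' -> {0,1}, take 1 (3->1 ok)
  t3 'y' -> {0,1}, take 0 (1->0 ok)
  t4 'z' -> {3}, take 3 (0->3 ok)
  t5 'y' -> {0,1}, take 0 (3->0 ok)
  t6 'z' -> {3}, take 3 (0->3 ok)
  t7 'y' -> {0,1}, take 1 (3->1 ok)
  t8 'x' -> {2}, take 2 (1->2 ok)
  t9 'z' -> {3}, take 3 (2->3 ok)
  t10 'y' -> {0,1}, take 1 (3->1 ok)
  t11 'y' -> {0,1}, take 0 (1->0 ok)

0,3,1,0,3,0,3,1,2,3,1,0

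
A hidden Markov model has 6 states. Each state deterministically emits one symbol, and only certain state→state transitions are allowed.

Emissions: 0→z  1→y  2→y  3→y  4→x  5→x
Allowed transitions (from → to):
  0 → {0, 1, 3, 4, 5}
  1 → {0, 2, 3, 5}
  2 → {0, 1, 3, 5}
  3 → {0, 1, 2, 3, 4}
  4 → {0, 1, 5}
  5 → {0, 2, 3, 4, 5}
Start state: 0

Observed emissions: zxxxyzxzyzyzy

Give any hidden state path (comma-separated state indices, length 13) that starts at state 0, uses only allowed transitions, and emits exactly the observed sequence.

  0: obs=z cand={0} pick 0 [start]
  1: obs=x cand={4,5} pick 4 [0->4 ok]
  2: obs=x cand={4,5} pick 5 [4->5 ok]
  3: obs=x cand={4,5} pick 5 [5->5 ok]
  4: obs=y cand={1,2,3} pick 2 [5->2 ok]
  5: obs=z cand={0} pick 0 [2->0 ok]
  6: obs=x cand={4,5} pick 5 [0->5 ok]
  7: obs=z cand={0} pick 0 [5->0 ok]
  8: obs=y cand={1,2,3} pick 3 [0->3 ok]
  9: obs=z cand={0} pick 0 [3->0 ok]
  10: obs=y cand={1,2,3} pick 3 [0->3 ok]
  11: obs=z cand={0} pick 0 [3->0 ok]
  12: obs=y cand={1,2,3} pick 1 [0->1 ok]

0,4,5,5,2,0,5,0,3,0,3,0,1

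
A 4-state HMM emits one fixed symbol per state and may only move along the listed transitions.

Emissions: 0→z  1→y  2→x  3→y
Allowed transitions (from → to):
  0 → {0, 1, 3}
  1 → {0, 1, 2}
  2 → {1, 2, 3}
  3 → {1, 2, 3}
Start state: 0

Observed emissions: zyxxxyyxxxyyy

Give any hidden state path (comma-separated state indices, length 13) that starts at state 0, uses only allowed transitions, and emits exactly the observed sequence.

0,1,2,2,2,3,1,2,2,2,3,3,3

  t0 'z' -> {0}, take 0 (start)
  t1 'y' -> {1,3}, take 1 (0->1 ok)
  t2 'x' -> {2}, take 2 (1->2 ok)
  t3 'x' -> {2}, take 2 (2->2 ok)
  t4 'x' -> {2}, take 2 (2->2 ok)
  t5 'y' -> {1,3}, take 3 (2->3 ok)
  t6 'y' -> {1,3}, take 1 (3->1 ok)
  t7 'x' -> {2}, take 2 (1->2 ok)
  t8 'x' -> {2}, take 2 (2->2 ok)
  t9 'x' -> {2}, take 2 (2->2 ok)
  t10 'y' -> {1,3}, take 3 (2->3 ok)
  t11 'y' -> {1,3}, take 3 (3->3 ok)
  t12 'y' -> {1,3}, take 3 (3->3 ok)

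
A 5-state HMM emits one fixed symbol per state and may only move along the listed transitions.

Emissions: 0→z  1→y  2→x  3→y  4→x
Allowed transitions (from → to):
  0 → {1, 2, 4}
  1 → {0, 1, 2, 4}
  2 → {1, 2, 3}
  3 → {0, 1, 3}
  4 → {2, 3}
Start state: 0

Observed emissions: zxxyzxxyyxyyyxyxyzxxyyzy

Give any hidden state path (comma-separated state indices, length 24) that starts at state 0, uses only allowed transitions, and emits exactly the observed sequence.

  0: obs=z cand={0} pick 0 [start]
  1: obs=x cand={2,4} pick 4 [0->4 ok]
  2: obs=x cand={2,4} pick 2 [4->2 ok]
  3: obs=y cand={1,3} pick 1 [2->1 ok]
  4: obs=z cand={0} pick 0 [1->0 ok]
  5: obs=x cand={2,4} pick 4 [0->4 ok]
  6: obs=x cand={2,4} pick 2 [4->2 ok]
  7: obs=y cand={1,3} pick 1 [2->1 ok]
  8: obs=y cand={1,3} pick 1 [1->1 ok]
  9: obs=x cand={2,4} pick 2 [1->2 ok]
  10: obs=y cand={1,3} pick 1 [2->1 ok]
  11: obs=y cand={1,3} pick 1 [1->1 ok]
  12: obs=y cand={1,3} pick 1 [1->1 ok]
  13: obs=x cand={2,4} pick 2 [1->2 ok]
  14: obs=y cand={1,3} pick 1 [2->1 ok]
  15: obs=x cand={2,4} pick 2 [1->2 ok]
  16: obs=y cand={1,3} pick 1 [2->1 ok]
  17: obs=z cand={0} pick 0 [1->0 ok]
  18: obs=x cand={2,4} pick 2 [0->2 ok]
  19: obs=x cand={2,4} pick 2 [2->2 ok]
  20: obs=y cand={1,3} pick 3 [2->3 ok]
  21: obs=y cand={1,3} pick 3 [3->3 ok]
  22: obs=z cand={0} pick 0 [3->0 ok]
  23: obs=y cand={1,3} pick 1 [0->1 ok]

0,4,2,1,0,4,2,1,1,2,1,1,1,2,1,2,1,0,2,2,3,3,0,1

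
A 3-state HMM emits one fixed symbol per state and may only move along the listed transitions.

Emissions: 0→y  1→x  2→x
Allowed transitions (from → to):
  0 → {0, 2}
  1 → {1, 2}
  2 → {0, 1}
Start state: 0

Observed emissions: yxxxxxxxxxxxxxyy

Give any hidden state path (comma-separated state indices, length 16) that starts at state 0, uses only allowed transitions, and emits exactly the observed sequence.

  0: obs=y cand={0} pick 0 [start]
  1: obs=x cand={1,2} pick 2 [0->2 ok]
  2: obs=x cand={1,2} pick 1 [2->1 ok]
  3: obs=x cand={1,2} pick 2 [1->2 ok]
  4: obs=x cand={1,2} pick 1 [2->1 ok]
  5: obs=x cand={1,2} pick 1 [1->1 ok]
  6: obs=x cand={1,2} pick 1 [1->1 ok]
  7: obs=x cand={1,2} pick 2 [1->2 ok]
  8: obs=x cand={1,2} pick 1 [2->1 ok]
  9: obs=x cand={1,2} pick 1 [1->1 ok]
  10: obs=x cand={1,2} pick 2 [1->2 ok]
  11: obs=x cand={1,2} pick 1 [2->1 ok]
  12: obs=x cand={1,2} pick 1 [1->1 ok]
  13: obs=x cand={1,2} pick 2 [1->2 ok]
  14: obs=y cand={0} pick 0 [2->0 ok]
  15: obs=y cand={0} pick 0 [0->0 ok]

0,2,1,2,1,1,1,2,1,1,2,1,1,2,0,0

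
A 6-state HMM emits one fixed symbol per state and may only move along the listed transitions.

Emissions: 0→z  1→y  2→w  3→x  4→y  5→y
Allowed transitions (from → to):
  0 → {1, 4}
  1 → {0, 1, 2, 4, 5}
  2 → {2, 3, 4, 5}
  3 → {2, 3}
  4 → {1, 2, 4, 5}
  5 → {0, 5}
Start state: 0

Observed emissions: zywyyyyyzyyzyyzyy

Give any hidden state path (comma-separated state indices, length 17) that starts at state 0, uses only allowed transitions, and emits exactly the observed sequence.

  [0] z  {0}  => 0  start
  [1] y  {1,4,5}  => 1  0->1 ok
  [2] w  {2}  => 2  1->2 ok
  [3] y  {1,4,5}  => 4  2->4 ok
  [4] y  {1,4,5}  => 4  4->4 ok
  [5] y  {1,4,5}  => 5  4->5 ok
  [6] y  {1,4,5}  => 5  5->5 ok
  [7] y  {1,4,5}  => 5  5->5 ok
  [8] z  {0}  => 0  5->0 ok
  [9] y  {1,4,5}  => 4  0->4 ok
  [10] y  {1,4,5}  => 5  4->5 ok
  [11] z  {0}  => 0  5->0 ok
  [12] y  {1,4,5}  => 4  0->4 ok
  [13] y  {1,4,5}  => 5  4->5 ok
  [14] z  {0}  => 0  5->0 ok
  [15] y  {1,4,5}  => 1  0->1 ok
  [16] y  {1,4,5}  => 1  1->1 ok

0,1,2,4,4,5,5,5,0,4,5,0,4,5,0,1,1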